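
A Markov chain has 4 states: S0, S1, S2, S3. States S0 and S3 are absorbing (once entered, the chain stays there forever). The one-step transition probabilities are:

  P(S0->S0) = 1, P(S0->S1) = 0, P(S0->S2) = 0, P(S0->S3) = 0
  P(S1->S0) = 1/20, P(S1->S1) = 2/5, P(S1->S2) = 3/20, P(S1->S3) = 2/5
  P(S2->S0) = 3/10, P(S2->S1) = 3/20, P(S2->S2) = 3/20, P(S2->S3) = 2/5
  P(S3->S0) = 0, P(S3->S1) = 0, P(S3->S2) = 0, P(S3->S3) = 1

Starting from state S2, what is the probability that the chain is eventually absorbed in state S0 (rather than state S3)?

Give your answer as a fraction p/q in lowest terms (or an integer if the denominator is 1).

Let a_i = P(absorbed in S0 | start in state i).
Boundary conditions: a_S0 = 1, a_S3 = 0.
For each transient state i, a_i = sum_j P(i->j) * a_j:
  a_S1 = 1/20*a_S0 + 2/5*a_S1 + 3/20*a_S2 + 2/5*a_S3
  a_S2 = 3/10*a_S0 + 3/20*a_S1 + 3/20*a_S2 + 2/5*a_S3

Substituting a_S0 = 1 and a_S3 = 0, rearrange to (I - Q) a = r where r[i] = P(i -> S0):
  [3/5, -3/20] . (a_S1, a_S2) = 1/20
  [-3/20, 17/20] . (a_S1, a_S2) = 3/10

Solving yields:
  a_S1 = 7/39
  a_S2 = 5/13

Starting state is S2, so the absorption probability is a_S2 = 5/13.

Answer: 5/13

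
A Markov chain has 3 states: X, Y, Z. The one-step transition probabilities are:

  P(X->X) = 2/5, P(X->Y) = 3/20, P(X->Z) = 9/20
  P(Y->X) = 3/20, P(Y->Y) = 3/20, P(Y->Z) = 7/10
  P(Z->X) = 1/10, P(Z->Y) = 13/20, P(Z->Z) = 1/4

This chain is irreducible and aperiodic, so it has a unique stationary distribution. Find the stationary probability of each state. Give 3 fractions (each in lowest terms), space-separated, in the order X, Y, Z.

The stationary distribution satisfies pi = pi * P, i.e.:
  pi_X = 2/5*pi_X + 3/20*pi_Y + 1/10*pi_Z
  pi_Y = 3/20*pi_X + 3/20*pi_Y + 13/20*pi_Z
  pi_Z = 9/20*pi_X + 7/10*pi_Y + 1/4*pi_Z
with normalization: pi_X + pi_Y + pi_Z = 1.

Using the first 2 balance equations plus normalization, the linear system A*pi = b is:
  [-3/5, 3/20, 1/10] . pi = 0
  [3/20, -17/20, 13/20] . pi = 0
  [1, 1, 1] . pi = 1

Solving yields:
  pi_X = 73/430
  pi_Y = 81/215
  pi_Z = 39/86

Verification (pi * P):
  73/430*2/5 + 81/215*3/20 + 39/86*1/10 = 73/430 = pi_X  (ok)
  73/430*3/20 + 81/215*3/20 + 39/86*13/20 = 81/215 = pi_Y  (ok)
  73/430*9/20 + 81/215*7/10 + 39/86*1/4 = 39/86 = pi_Z  (ok)

Answer: 73/430 81/215 39/86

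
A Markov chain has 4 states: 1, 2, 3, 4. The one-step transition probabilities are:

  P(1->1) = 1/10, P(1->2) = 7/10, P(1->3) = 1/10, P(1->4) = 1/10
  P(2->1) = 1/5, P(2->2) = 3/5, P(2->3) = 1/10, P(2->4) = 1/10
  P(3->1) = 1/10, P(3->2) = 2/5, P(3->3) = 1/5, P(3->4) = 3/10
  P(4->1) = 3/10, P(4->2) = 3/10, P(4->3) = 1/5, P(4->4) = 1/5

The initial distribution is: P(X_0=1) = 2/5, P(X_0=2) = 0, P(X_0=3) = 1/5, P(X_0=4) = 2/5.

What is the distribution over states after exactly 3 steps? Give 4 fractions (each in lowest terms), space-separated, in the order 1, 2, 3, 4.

Answer: 229/1250 2733/5000 321/2500 709/5000

Derivation:
Propagating the distribution step by step (d_{t+1} = d_t * P):
d_0 = (1=2/5, 2=0, 3=1/5, 4=2/5)
  d_1[1] = 2/5*1/10 + 0*1/5 + 1/5*1/10 + 2/5*3/10 = 9/50
  d_1[2] = 2/5*7/10 + 0*3/5 + 1/5*2/5 + 2/5*3/10 = 12/25
  d_1[3] = 2/5*1/10 + 0*1/10 + 1/5*1/5 + 2/5*1/5 = 4/25
  d_1[4] = 2/5*1/10 + 0*1/10 + 1/5*3/10 + 2/5*1/5 = 9/50
d_1 = (1=9/50, 2=12/25, 3=4/25, 4=9/50)
  d_2[1] = 9/50*1/10 + 12/25*1/5 + 4/25*1/10 + 9/50*3/10 = 23/125
  d_2[2] = 9/50*7/10 + 12/25*3/5 + 4/25*2/5 + 9/50*3/10 = 133/250
  d_2[3] = 9/50*1/10 + 12/25*1/10 + 4/25*1/5 + 9/50*1/5 = 67/500
  d_2[4] = 9/50*1/10 + 12/25*1/10 + 4/25*3/10 + 9/50*1/5 = 3/20
d_2 = (1=23/125, 2=133/250, 3=67/500, 4=3/20)
  d_3[1] = 23/125*1/10 + 133/250*1/5 + 67/500*1/10 + 3/20*3/10 = 229/1250
  d_3[2] = 23/125*7/10 + 133/250*3/5 + 67/500*2/5 + 3/20*3/10 = 2733/5000
  d_3[3] = 23/125*1/10 + 133/250*1/10 + 67/500*1/5 + 3/20*1/5 = 321/2500
  d_3[4] = 23/125*1/10 + 133/250*1/10 + 67/500*3/10 + 3/20*1/5 = 709/5000
d_3 = (1=229/1250, 2=2733/5000, 3=321/2500, 4=709/5000)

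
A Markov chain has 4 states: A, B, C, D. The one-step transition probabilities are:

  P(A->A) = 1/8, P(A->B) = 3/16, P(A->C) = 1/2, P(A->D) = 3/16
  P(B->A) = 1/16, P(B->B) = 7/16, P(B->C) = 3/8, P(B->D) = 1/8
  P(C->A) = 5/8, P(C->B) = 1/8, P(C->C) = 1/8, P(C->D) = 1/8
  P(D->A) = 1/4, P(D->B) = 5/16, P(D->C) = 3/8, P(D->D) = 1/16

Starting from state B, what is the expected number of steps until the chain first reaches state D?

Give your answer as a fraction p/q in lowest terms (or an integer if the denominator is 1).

Answer: 2256/319

Derivation:
Let h_i = expected steps to first reach D from state i.
Boundary: h_D = 0.
First-step equations for the other states:
  h_A = 1 + 1/8*h_A + 3/16*h_B + 1/2*h_C + 3/16*h_D
  h_B = 1 + 1/16*h_A + 7/16*h_B + 3/8*h_C + 1/8*h_D
  h_C = 1 + 5/8*h_A + 1/8*h_B + 1/8*h_C + 1/8*h_D

Substituting h_D = 0 and rearranging gives the linear system (I - Q) h = 1:
  [7/8, -3/16, -1/2] . (h_A, h_B, h_C) = 1
  [-1/16, 9/16, -3/8] . (h_A, h_B, h_C) = 1
  [-5/8, -1/8, 7/8] . (h_A, h_B, h_C) = 1

Solving yields:
  h_A = 2096/319
  h_B = 2256/319
  h_C = 2184/319

Starting state is B, so the expected hitting time is h_B = 2256/319.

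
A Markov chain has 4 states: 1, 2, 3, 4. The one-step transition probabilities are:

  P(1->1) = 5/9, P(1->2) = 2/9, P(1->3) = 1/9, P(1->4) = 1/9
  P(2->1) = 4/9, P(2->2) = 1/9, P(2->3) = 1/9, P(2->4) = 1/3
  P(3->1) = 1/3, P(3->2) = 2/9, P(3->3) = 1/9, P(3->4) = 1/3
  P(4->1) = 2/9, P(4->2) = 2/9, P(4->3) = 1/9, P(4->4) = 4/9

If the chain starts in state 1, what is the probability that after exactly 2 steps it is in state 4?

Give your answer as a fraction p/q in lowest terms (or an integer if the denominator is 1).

Answer: 2/9

Derivation:
Computing P^2 by repeated multiplication:
P^1 =
  1: [5/9, 2/9, 1/9, 1/9]
  2: [4/9, 1/9, 1/9, 1/3]
  3: [1/3, 2/9, 1/9, 1/3]
  4: [2/9, 2/9, 1/9, 4/9]
P^2 =
  1: [38/81, 16/81, 1/9, 2/9]
  2: [11/27, 17/81, 1/9, 22/81]
  3: [32/81, 16/81, 1/9, 8/27]
  4: [29/81, 16/81, 1/9, 1/3]

(P^2)[1 -> 4] = 2/9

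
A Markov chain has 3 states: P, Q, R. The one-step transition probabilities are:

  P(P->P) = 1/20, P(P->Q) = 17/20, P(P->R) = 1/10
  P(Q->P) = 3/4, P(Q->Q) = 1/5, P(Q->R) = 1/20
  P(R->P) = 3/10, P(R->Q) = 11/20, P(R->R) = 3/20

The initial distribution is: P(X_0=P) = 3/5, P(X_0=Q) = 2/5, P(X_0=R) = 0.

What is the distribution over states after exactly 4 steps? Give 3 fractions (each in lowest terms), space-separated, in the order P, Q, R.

Answer: 179367/400000 379603/800000 61663/800000

Derivation:
Propagating the distribution step by step (d_{t+1} = d_t * P):
d_0 = (P=3/5, Q=2/5, R=0)
  d_1[P] = 3/5*1/20 + 2/5*3/4 + 0*3/10 = 33/100
  d_1[Q] = 3/5*17/20 + 2/5*1/5 + 0*11/20 = 59/100
  d_1[R] = 3/5*1/10 + 2/5*1/20 + 0*3/20 = 2/25
d_1 = (P=33/100, Q=59/100, R=2/25)
  d_2[P] = 33/100*1/20 + 59/100*3/4 + 2/25*3/10 = 483/1000
  d_2[Q] = 33/100*17/20 + 59/100*1/5 + 2/25*11/20 = 177/400
  d_2[R] = 33/100*1/10 + 59/100*1/20 + 2/25*3/20 = 149/2000
d_2 = (P=483/1000, Q=177/400, R=149/2000)
  d_3[P] = 483/1000*1/20 + 177/400*3/4 + 149/2000*3/10 = 3027/8000
  d_3[Q] = 483/1000*17/20 + 177/400*1/5 + 149/2000*11/20 = 21601/40000
  d_3[R] = 483/1000*1/10 + 177/400*1/20 + 149/2000*3/20 = 51/625
d_3 = (P=3027/8000, Q=21601/40000, R=51/625)
  d_4[P] = 3027/8000*1/20 + 21601/40000*3/4 + 51/625*3/10 = 179367/400000
  d_4[Q] = 3027/8000*17/20 + 21601/40000*1/5 + 51/625*11/20 = 379603/800000
  d_4[R] = 3027/8000*1/10 + 21601/40000*1/20 + 51/625*3/20 = 61663/800000
d_4 = (P=179367/400000, Q=379603/800000, R=61663/800000)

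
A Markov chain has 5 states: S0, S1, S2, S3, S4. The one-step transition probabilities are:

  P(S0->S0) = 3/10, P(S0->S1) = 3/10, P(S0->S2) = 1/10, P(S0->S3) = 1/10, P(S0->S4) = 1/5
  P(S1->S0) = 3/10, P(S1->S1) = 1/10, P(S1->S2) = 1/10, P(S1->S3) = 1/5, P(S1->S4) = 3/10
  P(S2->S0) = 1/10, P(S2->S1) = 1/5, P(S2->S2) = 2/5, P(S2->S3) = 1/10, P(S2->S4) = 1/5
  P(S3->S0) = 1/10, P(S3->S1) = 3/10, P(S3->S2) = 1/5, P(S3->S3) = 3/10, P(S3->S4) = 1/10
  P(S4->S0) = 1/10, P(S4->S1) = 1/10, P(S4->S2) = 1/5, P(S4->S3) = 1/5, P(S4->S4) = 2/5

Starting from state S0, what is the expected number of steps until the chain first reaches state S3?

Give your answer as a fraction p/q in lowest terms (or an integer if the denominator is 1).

Let h_i = expected steps to first reach S3 from state i.
Boundary: h_S3 = 0.
First-step equations for the other states:
  h_S0 = 1 + 3/10*h_S0 + 3/10*h_S1 + 1/10*h_S2 + 1/10*h_S3 + 1/5*h_S4
  h_S1 = 1 + 3/10*h_S0 + 1/10*h_S1 + 1/10*h_S2 + 1/5*h_S3 + 3/10*h_S4
  h_S2 = 1 + 1/10*h_S0 + 1/5*h_S1 + 2/5*h_S2 + 1/10*h_S3 + 1/5*h_S4
  h_S4 = 1 + 1/10*h_S0 + 1/10*h_S1 + 1/5*h_S2 + 1/5*h_S3 + 2/5*h_S4

Substituting h_S3 = 0 and rearranging gives the linear system (I - Q) h = 1:
  [7/10, -3/10, -1/10, -1/5] . (h_S0, h_S1, h_S2, h_S4) = 1
  [-3/10, 9/10, -1/10, -3/10] . (h_S0, h_S1, h_S2, h_S4) = 1
  [-1/10, -1/5, 3/5, -1/5] . (h_S0, h_S1, h_S2, h_S4) = 1
  [-1/10, -1/10, -1/5, 3/5] . (h_S0, h_S1, h_S2, h_S4) = 1

Solving yields:
  h_S0 = 458/67
  h_S1 = 416/67
  h_S2 = 464/67
  h_S4 = 412/67

Starting state is S0, so the expected hitting time is h_S0 = 458/67.

Answer: 458/67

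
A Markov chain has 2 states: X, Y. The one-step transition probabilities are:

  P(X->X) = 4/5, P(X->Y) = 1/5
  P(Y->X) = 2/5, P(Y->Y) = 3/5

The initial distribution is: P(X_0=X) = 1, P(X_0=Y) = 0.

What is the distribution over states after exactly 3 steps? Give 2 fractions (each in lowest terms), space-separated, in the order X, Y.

Propagating the distribution step by step (d_{t+1} = d_t * P):
d_0 = (X=1, Y=0)
  d_1[X] = 1*4/5 + 0*2/5 = 4/5
  d_1[Y] = 1*1/5 + 0*3/5 = 1/5
d_1 = (X=4/5, Y=1/5)
  d_2[X] = 4/5*4/5 + 1/5*2/5 = 18/25
  d_2[Y] = 4/5*1/5 + 1/5*3/5 = 7/25
d_2 = (X=18/25, Y=7/25)
  d_3[X] = 18/25*4/5 + 7/25*2/5 = 86/125
  d_3[Y] = 18/25*1/5 + 7/25*3/5 = 39/125
d_3 = (X=86/125, Y=39/125)

Answer: 86/125 39/125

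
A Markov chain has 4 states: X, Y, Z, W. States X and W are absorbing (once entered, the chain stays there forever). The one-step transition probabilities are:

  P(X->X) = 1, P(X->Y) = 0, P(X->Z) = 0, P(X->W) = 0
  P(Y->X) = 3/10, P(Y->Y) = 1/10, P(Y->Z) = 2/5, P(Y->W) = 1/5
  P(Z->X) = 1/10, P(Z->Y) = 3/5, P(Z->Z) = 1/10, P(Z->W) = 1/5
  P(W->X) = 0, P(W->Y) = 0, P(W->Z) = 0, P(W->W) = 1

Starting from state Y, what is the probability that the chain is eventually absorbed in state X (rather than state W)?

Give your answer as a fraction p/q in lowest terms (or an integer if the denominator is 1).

Let a_i = P(absorbed in X | start in state i).
Boundary conditions: a_X = 1, a_W = 0.
For each transient state i, a_i = sum_j P(i->j) * a_j:
  a_Y = 3/10*a_X + 1/10*a_Y + 2/5*a_Z + 1/5*a_W
  a_Z = 1/10*a_X + 3/5*a_Y + 1/10*a_Z + 1/5*a_W

Substituting a_X = 1 and a_W = 0, rearrange to (I - Q) a = r where r[i] = P(i -> X):
  [9/10, -2/5] . (a_Y, a_Z) = 3/10
  [-3/5, 9/10] . (a_Y, a_Z) = 1/10

Solving yields:
  a_Y = 31/57
  a_Z = 9/19

Starting state is Y, so the absorption probability is a_Y = 31/57.

Answer: 31/57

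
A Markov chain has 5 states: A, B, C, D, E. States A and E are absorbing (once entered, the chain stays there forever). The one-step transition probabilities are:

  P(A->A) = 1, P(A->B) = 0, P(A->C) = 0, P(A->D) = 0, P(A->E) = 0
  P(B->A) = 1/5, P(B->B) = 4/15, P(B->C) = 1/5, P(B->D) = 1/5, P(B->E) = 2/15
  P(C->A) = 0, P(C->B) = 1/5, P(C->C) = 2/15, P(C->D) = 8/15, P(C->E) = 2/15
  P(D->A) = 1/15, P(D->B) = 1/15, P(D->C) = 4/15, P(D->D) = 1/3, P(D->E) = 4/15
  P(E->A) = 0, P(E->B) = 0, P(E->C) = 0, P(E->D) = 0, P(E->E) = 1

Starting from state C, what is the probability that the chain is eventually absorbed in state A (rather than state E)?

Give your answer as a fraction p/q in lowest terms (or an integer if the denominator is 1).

Let a_i = P(absorbed in A | start in state i).
Boundary conditions: a_A = 1, a_E = 0.
For each transient state i, a_i = sum_j P(i->j) * a_j:
  a_B = 1/5*a_A + 4/15*a_B + 1/5*a_C + 1/5*a_D + 2/15*a_E
  a_C = 0*a_A + 1/5*a_B + 2/15*a_C + 8/15*a_D + 2/15*a_E
  a_D = 1/15*a_A + 1/15*a_B + 4/15*a_C + 1/3*a_D + 4/15*a_E

Substituting a_A = 1 and a_E = 0, rearrange to (I - Q) a = r where r[i] = P(i -> A):
  [11/15, -1/5, -1/5] . (a_B, a_C, a_D) = 1/5
  [-1/5, 13/15, -8/15] . (a_B, a_C, a_D) = 0
  [-1/15, -4/15, 2/3] . (a_B, a_C, a_D) = 1/15

Solving yields:
  a_B = 51/127
  a_C = 211/889
  a_D = 209/889

Starting state is C, so the absorption probability is a_C = 211/889.

Answer: 211/889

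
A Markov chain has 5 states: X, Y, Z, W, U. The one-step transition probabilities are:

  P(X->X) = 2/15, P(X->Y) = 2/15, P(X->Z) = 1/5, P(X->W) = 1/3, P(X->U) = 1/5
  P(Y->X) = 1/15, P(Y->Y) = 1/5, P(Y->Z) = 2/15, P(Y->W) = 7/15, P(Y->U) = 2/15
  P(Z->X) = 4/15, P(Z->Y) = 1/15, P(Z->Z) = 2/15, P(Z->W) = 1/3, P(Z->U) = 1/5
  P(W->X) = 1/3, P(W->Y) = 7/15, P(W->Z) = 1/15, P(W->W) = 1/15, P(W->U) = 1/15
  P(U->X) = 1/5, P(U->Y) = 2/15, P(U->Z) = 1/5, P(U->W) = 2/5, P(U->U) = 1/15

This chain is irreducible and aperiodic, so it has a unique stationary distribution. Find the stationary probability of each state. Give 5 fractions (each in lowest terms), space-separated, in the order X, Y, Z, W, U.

Answer: 14166/69769 16641/69769 9469/69769 20581/69769 8912/69769

Derivation:
The stationary distribution satisfies pi = pi * P, i.e.:
  pi_X = 2/15*pi_X + 1/15*pi_Y + 4/15*pi_Z + 1/3*pi_W + 1/5*pi_U
  pi_Y = 2/15*pi_X + 1/5*pi_Y + 1/15*pi_Z + 7/15*pi_W + 2/15*pi_U
  pi_Z = 1/5*pi_X + 2/15*pi_Y + 2/15*pi_Z + 1/15*pi_W + 1/5*pi_U
  pi_W = 1/3*pi_X + 7/15*pi_Y + 1/3*pi_Z + 1/15*pi_W + 2/5*pi_U
  pi_U = 1/5*pi_X + 2/15*pi_Y + 1/5*pi_Z + 1/15*pi_W + 1/15*pi_U
with normalization: pi_X + pi_Y + pi_Z + pi_W + pi_U = 1.

Using the first 4 balance equations plus normalization, the linear system A*pi = b is:
  [-13/15, 1/15, 4/15, 1/3, 1/5] . pi = 0
  [2/15, -4/5, 1/15, 7/15, 2/15] . pi = 0
  [1/5, 2/15, -13/15, 1/15, 1/5] . pi = 0
  [1/3, 7/15, 1/3, -14/15, 2/5] . pi = 0
  [1, 1, 1, 1, 1] . pi = 1

Solving yields:
  pi_X = 14166/69769
  pi_Y = 16641/69769
  pi_Z = 9469/69769
  pi_W = 20581/69769
  pi_U = 8912/69769

Verification (pi * P):
  14166/69769*2/15 + 16641/69769*1/15 + 9469/69769*4/15 + 20581/69769*1/3 + 8912/69769*1/5 = 14166/69769 = pi_X  (ok)
  14166/69769*2/15 + 16641/69769*1/5 + 9469/69769*1/15 + 20581/69769*7/15 + 8912/69769*2/15 = 16641/69769 = pi_Y  (ok)
  14166/69769*1/5 + 16641/69769*2/15 + 9469/69769*2/15 + 20581/69769*1/15 + 8912/69769*1/5 = 9469/69769 = pi_Z  (ok)
  14166/69769*1/3 + 16641/69769*7/15 + 9469/69769*1/3 + 20581/69769*1/15 + 8912/69769*2/5 = 20581/69769 = pi_W  (ok)
  14166/69769*1/5 + 16641/69769*2/15 + 9469/69769*1/5 + 20581/69769*1/15 + 8912/69769*1/15 = 8912/69769 = pi_U  (ok)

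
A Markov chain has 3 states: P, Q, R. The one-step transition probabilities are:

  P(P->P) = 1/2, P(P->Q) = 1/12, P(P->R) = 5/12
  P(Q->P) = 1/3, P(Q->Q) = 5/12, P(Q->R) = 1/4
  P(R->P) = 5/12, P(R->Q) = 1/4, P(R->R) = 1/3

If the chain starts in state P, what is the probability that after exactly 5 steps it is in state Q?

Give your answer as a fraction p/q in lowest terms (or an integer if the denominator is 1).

Answer: 979/4608

Derivation:
Computing P^5 by repeated multiplication:
P^1 =
  P: [1/2, 1/12, 5/12]
  Q: [1/3, 5/12, 1/4]
  R: [5/12, 1/4, 1/3]
P^2 =
  P: [65/144, 13/72, 53/144]
  Q: [59/144, 19/72, 47/144]
  R: [31/72, 2/9, 25/72]
P^3 =
  P: [253/576, 59/288, 205/576]
  Q: [247/576, 65/288, 199/576]
  R: [125/288, 31/144, 101/288]
P^4 =
  P: [335/768, 27/128, 271/768]
  Q: [111/256, 83/384, 269/768]
  R: [167/384, 41/192, 45/128]
P^5 =
  P: [4013/9216, 979/4608, 3245/9216]
  Q: [4007/9216, 985/4608, 3239/9216]
  R: [2005/4608, 491/2304, 1621/4608]

(P^5)[P -> Q] = 979/4608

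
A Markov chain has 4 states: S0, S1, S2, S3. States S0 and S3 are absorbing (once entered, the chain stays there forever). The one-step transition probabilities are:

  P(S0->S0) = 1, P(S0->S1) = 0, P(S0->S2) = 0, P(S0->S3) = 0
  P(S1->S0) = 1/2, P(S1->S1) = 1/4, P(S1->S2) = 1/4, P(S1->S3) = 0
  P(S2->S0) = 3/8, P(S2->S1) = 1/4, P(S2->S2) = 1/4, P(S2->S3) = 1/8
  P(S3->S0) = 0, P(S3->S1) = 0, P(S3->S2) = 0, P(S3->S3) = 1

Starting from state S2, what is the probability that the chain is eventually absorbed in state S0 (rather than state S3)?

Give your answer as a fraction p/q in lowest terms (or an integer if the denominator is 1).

Let a_i = P(absorbed in S0 | start in state i).
Boundary conditions: a_S0 = 1, a_S3 = 0.
For each transient state i, a_i = sum_j P(i->j) * a_j:
  a_S1 = 1/2*a_S0 + 1/4*a_S1 + 1/4*a_S2 + 0*a_S3
  a_S2 = 3/8*a_S0 + 1/4*a_S1 + 1/4*a_S2 + 1/8*a_S3

Substituting a_S0 = 1 and a_S3 = 0, rearrange to (I - Q) a = r where r[i] = P(i -> S0):
  [3/4, -1/4] . (a_S1, a_S2) = 1/2
  [-1/4, 3/4] . (a_S1, a_S2) = 3/8

Solving yields:
  a_S1 = 15/16
  a_S2 = 13/16

Starting state is S2, so the absorption probability is a_S2 = 13/16.

Answer: 13/16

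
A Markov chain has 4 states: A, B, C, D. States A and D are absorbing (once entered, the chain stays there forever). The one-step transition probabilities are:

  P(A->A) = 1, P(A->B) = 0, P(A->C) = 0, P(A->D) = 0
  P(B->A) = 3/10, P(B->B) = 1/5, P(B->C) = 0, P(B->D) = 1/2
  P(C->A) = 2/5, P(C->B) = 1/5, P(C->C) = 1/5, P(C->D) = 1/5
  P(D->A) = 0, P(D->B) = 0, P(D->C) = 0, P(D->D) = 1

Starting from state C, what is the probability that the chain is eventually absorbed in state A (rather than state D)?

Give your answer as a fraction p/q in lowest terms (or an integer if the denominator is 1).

Let a_i = P(absorbed in A | start in state i).
Boundary conditions: a_A = 1, a_D = 0.
For each transient state i, a_i = sum_j P(i->j) * a_j:
  a_B = 3/10*a_A + 1/5*a_B + 0*a_C + 1/2*a_D
  a_C = 2/5*a_A + 1/5*a_B + 1/5*a_C + 1/5*a_D

Substituting a_A = 1 and a_D = 0, rearrange to (I - Q) a = r where r[i] = P(i -> A):
  [4/5, 0] . (a_B, a_C) = 3/10
  [-1/5, 4/5] . (a_B, a_C) = 2/5

Solving yields:
  a_B = 3/8
  a_C = 19/32

Starting state is C, so the absorption probability is a_C = 19/32.

Answer: 19/32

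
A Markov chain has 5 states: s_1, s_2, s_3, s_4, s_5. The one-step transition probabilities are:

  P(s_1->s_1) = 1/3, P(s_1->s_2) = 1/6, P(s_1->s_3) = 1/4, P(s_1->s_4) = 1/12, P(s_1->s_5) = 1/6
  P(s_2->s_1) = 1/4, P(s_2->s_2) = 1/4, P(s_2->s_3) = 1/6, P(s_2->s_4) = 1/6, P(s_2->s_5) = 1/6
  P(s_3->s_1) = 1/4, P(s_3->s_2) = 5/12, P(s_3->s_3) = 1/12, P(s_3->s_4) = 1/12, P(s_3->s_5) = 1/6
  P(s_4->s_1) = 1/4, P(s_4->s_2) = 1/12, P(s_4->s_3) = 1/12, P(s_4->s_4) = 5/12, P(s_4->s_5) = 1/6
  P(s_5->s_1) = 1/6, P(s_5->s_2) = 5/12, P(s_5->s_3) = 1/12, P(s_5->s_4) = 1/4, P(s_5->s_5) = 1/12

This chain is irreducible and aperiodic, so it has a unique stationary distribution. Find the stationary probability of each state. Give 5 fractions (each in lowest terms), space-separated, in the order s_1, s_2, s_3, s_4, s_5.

Answer: 37/143 1021/4147 1219/8294 1611/8294 2/13

Derivation:
The stationary distribution satisfies pi = pi * P, i.e.:
  pi_s_1 = 1/3*pi_s_1 + 1/4*pi_s_2 + 1/4*pi_s_3 + 1/4*pi_s_4 + 1/6*pi_s_5
  pi_s_2 = 1/6*pi_s_1 + 1/4*pi_s_2 + 5/12*pi_s_3 + 1/12*pi_s_4 + 5/12*pi_s_5
  pi_s_3 = 1/4*pi_s_1 + 1/6*pi_s_2 + 1/12*pi_s_3 + 1/12*pi_s_4 + 1/12*pi_s_5
  pi_s_4 = 1/12*pi_s_1 + 1/6*pi_s_2 + 1/12*pi_s_3 + 5/12*pi_s_4 + 1/4*pi_s_5
  pi_s_5 = 1/6*pi_s_1 + 1/6*pi_s_2 + 1/6*pi_s_3 + 1/6*pi_s_4 + 1/12*pi_s_5
with normalization: pi_s_1 + pi_s_2 + pi_s_3 + pi_s_4 + pi_s_5 = 1.

Using the first 4 balance equations plus normalization, the linear system A*pi = b is:
  [-2/3, 1/4, 1/4, 1/4, 1/6] . pi = 0
  [1/6, -3/4, 5/12, 1/12, 5/12] . pi = 0
  [1/4, 1/6, -11/12, 1/12, 1/12] . pi = 0
  [1/12, 1/6, 1/12, -7/12, 1/4] . pi = 0
  [1, 1, 1, 1, 1] . pi = 1

Solving yields:
  pi_s_1 = 37/143
  pi_s_2 = 1021/4147
  pi_s_3 = 1219/8294
  pi_s_4 = 1611/8294
  pi_s_5 = 2/13

Verification (pi * P):
  37/143*1/3 + 1021/4147*1/4 + 1219/8294*1/4 + 1611/8294*1/4 + 2/13*1/6 = 37/143 = pi_s_1  (ok)
  37/143*1/6 + 1021/4147*1/4 + 1219/8294*5/12 + 1611/8294*1/12 + 2/13*5/12 = 1021/4147 = pi_s_2  (ok)
  37/143*1/4 + 1021/4147*1/6 + 1219/8294*1/12 + 1611/8294*1/12 + 2/13*1/12 = 1219/8294 = pi_s_3  (ok)
  37/143*1/12 + 1021/4147*1/6 + 1219/8294*1/12 + 1611/8294*5/12 + 2/13*1/4 = 1611/8294 = pi_s_4  (ok)
  37/143*1/6 + 1021/4147*1/6 + 1219/8294*1/6 + 1611/8294*1/6 + 2/13*1/12 = 2/13 = pi_s_5  (ok)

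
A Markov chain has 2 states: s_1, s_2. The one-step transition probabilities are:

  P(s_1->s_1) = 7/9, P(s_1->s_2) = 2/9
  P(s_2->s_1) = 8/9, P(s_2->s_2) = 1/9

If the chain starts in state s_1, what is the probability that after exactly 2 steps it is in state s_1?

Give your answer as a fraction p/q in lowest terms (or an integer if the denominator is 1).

Answer: 65/81

Derivation:
Computing P^2 by repeated multiplication:
P^1 =
  s_1: [7/9, 2/9]
  s_2: [8/9, 1/9]
P^2 =
  s_1: [65/81, 16/81]
  s_2: [64/81, 17/81]

(P^2)[s_1 -> s_1] = 65/81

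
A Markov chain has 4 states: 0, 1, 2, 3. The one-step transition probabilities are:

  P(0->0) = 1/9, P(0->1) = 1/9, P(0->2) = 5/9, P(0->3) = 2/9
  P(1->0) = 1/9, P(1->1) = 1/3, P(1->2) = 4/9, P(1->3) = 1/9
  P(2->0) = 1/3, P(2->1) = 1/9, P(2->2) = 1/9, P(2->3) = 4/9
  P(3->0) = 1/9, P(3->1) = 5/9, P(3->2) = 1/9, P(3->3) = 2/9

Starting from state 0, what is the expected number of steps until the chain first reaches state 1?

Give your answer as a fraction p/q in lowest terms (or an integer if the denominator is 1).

Answer: 1125/269

Derivation:
Let h_i = expected steps to first reach 1 from state i.
Boundary: h_1 = 0.
First-step equations for the other states:
  h_0 = 1 + 1/9*h_0 + 1/9*h_1 + 5/9*h_2 + 2/9*h_3
  h_2 = 1 + 1/3*h_0 + 1/9*h_1 + 1/9*h_2 + 4/9*h_3
  h_3 = 1 + 1/9*h_0 + 5/9*h_1 + 1/9*h_2 + 2/9*h_3

Substituting h_1 = 0 and rearranging gives the linear system (I - Q) h = 1:
  [8/9, -5/9, -2/9] . (h_0, h_2, h_3) = 1
  [-1/3, 8/9, -4/9] . (h_0, h_2, h_3) = 1
  [-1/9, -1/9, 7/9] . (h_0, h_2, h_3) = 1

Solving yields:
  h_0 = 1125/269
  h_2 = 1053/269
  h_3 = 657/269

Starting state is 0, so the expected hitting time is h_0 = 1125/269.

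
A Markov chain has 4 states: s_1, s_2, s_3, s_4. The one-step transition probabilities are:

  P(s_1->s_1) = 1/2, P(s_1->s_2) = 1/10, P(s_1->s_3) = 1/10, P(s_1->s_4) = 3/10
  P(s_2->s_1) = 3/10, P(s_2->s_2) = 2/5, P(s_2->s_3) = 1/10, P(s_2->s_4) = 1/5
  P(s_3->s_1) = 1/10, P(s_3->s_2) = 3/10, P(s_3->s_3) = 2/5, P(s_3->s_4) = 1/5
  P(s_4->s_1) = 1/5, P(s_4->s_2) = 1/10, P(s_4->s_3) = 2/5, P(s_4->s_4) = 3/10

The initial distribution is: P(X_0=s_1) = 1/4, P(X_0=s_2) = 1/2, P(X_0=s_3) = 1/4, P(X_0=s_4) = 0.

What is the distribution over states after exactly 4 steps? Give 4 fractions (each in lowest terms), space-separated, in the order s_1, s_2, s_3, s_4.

Propagating the distribution step by step (d_{t+1} = d_t * P):
d_0 = (s_1=1/4, s_2=1/2, s_3=1/4, s_4=0)
  d_1[s_1] = 1/4*1/2 + 1/2*3/10 + 1/4*1/10 + 0*1/5 = 3/10
  d_1[s_2] = 1/4*1/10 + 1/2*2/5 + 1/4*3/10 + 0*1/10 = 3/10
  d_1[s_3] = 1/4*1/10 + 1/2*1/10 + 1/4*2/5 + 0*2/5 = 7/40
  d_1[s_4] = 1/4*3/10 + 1/2*1/5 + 1/4*1/5 + 0*3/10 = 9/40
d_1 = (s_1=3/10, s_2=3/10, s_3=7/40, s_4=9/40)
  d_2[s_1] = 3/10*1/2 + 3/10*3/10 + 7/40*1/10 + 9/40*1/5 = 121/400
  d_2[s_2] = 3/10*1/10 + 3/10*2/5 + 7/40*3/10 + 9/40*1/10 = 9/40
  d_2[s_3] = 3/10*1/10 + 3/10*1/10 + 7/40*2/5 + 9/40*2/5 = 11/50
  d_2[s_4] = 3/10*3/10 + 3/10*1/5 + 7/40*1/5 + 9/40*3/10 = 101/400
d_2 = (s_1=121/400, s_2=9/40, s_3=11/50, s_4=101/400)
  d_3[s_1] = 121/400*1/2 + 9/40*3/10 + 11/50*1/10 + 101/400*1/5 = 233/800
  d_3[s_2] = 121/400*1/10 + 9/40*2/5 + 11/50*3/10 + 101/400*1/10 = 423/2000
  d_3[s_3] = 121/400*1/10 + 9/40*1/10 + 11/50*2/5 + 101/400*2/5 = 967/4000
  d_3[s_4] = 121/400*3/10 + 9/40*1/5 + 11/50*1/5 + 101/400*3/10 = 511/2000
d_3 = (s_1=233/800, s_2=423/2000, s_3=967/4000, s_4=511/2000)
  d_4[s_1] = 233/800*1/2 + 423/2000*3/10 + 967/4000*1/10 + 511/2000*1/5 = 5687/20000
  d_4[s_2] = 233/800*1/10 + 423/2000*2/5 + 967/4000*3/10 + 511/2000*1/10 = 1059/5000
  d_4[s_3] = 233/800*1/10 + 423/2000*1/10 + 967/4000*2/5 + 511/2000*2/5 = 9967/40000
  d_4[s_4] = 233/800*3/10 + 423/2000*1/5 + 967/4000*1/5 + 511/2000*3/10 = 10187/40000
d_4 = (s_1=5687/20000, s_2=1059/5000, s_3=9967/40000, s_4=10187/40000)

Answer: 5687/20000 1059/5000 9967/40000 10187/40000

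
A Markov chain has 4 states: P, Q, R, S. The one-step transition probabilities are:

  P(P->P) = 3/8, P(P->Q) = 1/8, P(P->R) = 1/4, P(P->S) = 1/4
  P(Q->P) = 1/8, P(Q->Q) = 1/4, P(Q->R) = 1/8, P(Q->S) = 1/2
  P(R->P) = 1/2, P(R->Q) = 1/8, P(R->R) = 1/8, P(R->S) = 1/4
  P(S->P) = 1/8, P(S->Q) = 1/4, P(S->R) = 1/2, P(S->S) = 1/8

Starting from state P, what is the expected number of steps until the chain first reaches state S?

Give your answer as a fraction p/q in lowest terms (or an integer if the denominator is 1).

Answer: 7/2

Derivation:
Let h_i = expected steps to first reach S from state i.
Boundary: h_S = 0.
First-step equations for the other states:
  h_P = 1 + 3/8*h_P + 1/8*h_Q + 1/4*h_R + 1/4*h_S
  h_Q = 1 + 1/8*h_P + 1/4*h_Q + 1/8*h_R + 1/2*h_S
  h_R = 1 + 1/2*h_P + 1/8*h_Q + 1/8*h_R + 1/4*h_S

Substituting h_S = 0 and rearranging gives the linear system (I - Q) h = 1:
  [5/8, -1/8, -1/4] . (h_P, h_Q, h_R) = 1
  [-1/8, 3/4, -1/8] . (h_P, h_Q, h_R) = 1
  [-1/2, -1/8, 7/8] . (h_P, h_Q, h_R) = 1

Solving yields:
  h_P = 7/2
  h_Q = 5/2
  h_R = 7/2

Starting state is P, so the expected hitting time is h_P = 7/2.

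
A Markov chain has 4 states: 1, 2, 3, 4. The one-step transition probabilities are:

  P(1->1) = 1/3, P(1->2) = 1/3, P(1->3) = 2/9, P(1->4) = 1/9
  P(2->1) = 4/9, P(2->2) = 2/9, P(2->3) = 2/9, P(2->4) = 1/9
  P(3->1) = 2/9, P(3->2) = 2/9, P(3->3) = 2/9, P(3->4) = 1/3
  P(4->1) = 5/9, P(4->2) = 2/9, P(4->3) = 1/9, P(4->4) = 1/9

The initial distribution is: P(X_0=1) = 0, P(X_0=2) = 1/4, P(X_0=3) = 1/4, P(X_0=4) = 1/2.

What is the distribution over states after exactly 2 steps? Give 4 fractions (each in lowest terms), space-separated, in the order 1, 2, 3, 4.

Answer: 61/162 22/81 11/54 4/27

Derivation:
Propagating the distribution step by step (d_{t+1} = d_t * P):
d_0 = (1=0, 2=1/4, 3=1/4, 4=1/2)
  d_1[1] = 0*1/3 + 1/4*4/9 + 1/4*2/9 + 1/2*5/9 = 4/9
  d_1[2] = 0*1/3 + 1/4*2/9 + 1/4*2/9 + 1/2*2/9 = 2/9
  d_1[3] = 0*2/9 + 1/4*2/9 + 1/4*2/9 + 1/2*1/9 = 1/6
  d_1[4] = 0*1/9 + 1/4*1/9 + 1/4*1/3 + 1/2*1/9 = 1/6
d_1 = (1=4/9, 2=2/9, 3=1/6, 4=1/6)
  d_2[1] = 4/9*1/3 + 2/9*4/9 + 1/6*2/9 + 1/6*5/9 = 61/162
  d_2[2] = 4/9*1/3 + 2/9*2/9 + 1/6*2/9 + 1/6*2/9 = 22/81
  d_2[3] = 4/9*2/9 + 2/9*2/9 + 1/6*2/9 + 1/6*1/9 = 11/54
  d_2[4] = 4/9*1/9 + 2/9*1/9 + 1/6*1/3 + 1/6*1/9 = 4/27
d_2 = (1=61/162, 2=22/81, 3=11/54, 4=4/27)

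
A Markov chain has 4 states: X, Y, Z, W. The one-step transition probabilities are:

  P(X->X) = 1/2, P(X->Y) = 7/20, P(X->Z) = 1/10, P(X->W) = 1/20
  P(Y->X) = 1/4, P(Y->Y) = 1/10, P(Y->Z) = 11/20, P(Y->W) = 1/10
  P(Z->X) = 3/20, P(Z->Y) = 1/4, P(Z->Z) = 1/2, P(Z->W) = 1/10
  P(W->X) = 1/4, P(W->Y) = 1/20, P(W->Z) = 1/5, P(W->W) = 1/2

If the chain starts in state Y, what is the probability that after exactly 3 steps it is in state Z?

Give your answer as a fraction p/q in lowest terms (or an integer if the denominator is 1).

Computing P^3 by repeated multiplication:
P^1 =
  X: [1/2, 7/20, 1/10, 1/20]
  Y: [1/4, 1/10, 11/20, 1/10]
  Z: [3/20, 1/4, 1/2, 1/10]
  W: [1/4, 1/20, 1/5, 1/2]
P^2 =
  X: [73/200, 19/80, 121/400, 19/200]
  Y: [103/400, 6/25, 3/8, 51/400]
  Z: [19/80, 83/400, 169/400, 53/400]
  W: [117/400, 67/400, 101/400, 23/80]
P^3 =
  X: [311/1000, 371/1600, 2699/8000, 479/4000]
  Y: [443/1600, 857/4000, 1483/4000, 221/1600]
  Z: [2137/8000, 1729/8000, 601/1600, 1129/8000]
  W: [2383/8000, 1573/8000, 2441/8000, 1603/8000]

(P^3)[Y -> Z] = 1483/4000

Answer: 1483/4000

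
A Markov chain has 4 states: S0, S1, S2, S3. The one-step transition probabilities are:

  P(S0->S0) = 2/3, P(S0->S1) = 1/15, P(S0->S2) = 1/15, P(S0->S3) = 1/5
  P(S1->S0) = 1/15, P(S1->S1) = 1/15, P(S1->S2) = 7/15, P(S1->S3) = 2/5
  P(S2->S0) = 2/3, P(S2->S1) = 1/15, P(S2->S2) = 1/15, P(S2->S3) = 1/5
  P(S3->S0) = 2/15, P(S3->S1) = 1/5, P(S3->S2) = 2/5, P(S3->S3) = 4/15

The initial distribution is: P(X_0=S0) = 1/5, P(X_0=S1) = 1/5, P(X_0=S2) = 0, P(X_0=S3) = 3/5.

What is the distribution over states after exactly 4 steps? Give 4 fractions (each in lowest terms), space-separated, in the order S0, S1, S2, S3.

Propagating the distribution step by step (d_{t+1} = d_t * P):
d_0 = (S0=1/5, S1=1/5, S2=0, S3=3/5)
  d_1[S0] = 1/5*2/3 + 1/5*1/15 + 0*2/3 + 3/5*2/15 = 17/75
  d_1[S1] = 1/5*1/15 + 1/5*1/15 + 0*1/15 + 3/5*1/5 = 11/75
  d_1[S2] = 1/5*1/15 + 1/5*7/15 + 0*1/15 + 3/5*2/5 = 26/75
  d_1[S3] = 1/5*1/5 + 1/5*2/5 + 0*1/5 + 3/5*4/15 = 7/25
d_1 = (S0=17/75, S1=11/75, S2=26/75, S3=7/25)
  d_2[S0] = 17/75*2/3 + 11/75*1/15 + 26/75*2/3 + 7/25*2/15 = 161/375
  d_2[S1] = 17/75*1/15 + 11/75*1/15 + 26/75*1/15 + 7/25*1/5 = 13/125
  d_2[S2] = 17/75*1/15 + 11/75*7/15 + 26/75*1/15 + 7/25*2/5 = 82/375
  d_2[S3] = 17/75*1/5 + 11/75*2/5 + 26/75*1/5 + 7/25*4/15 = 31/125
d_2 = (S0=161/375, S1=13/125, S2=82/375, S3=31/125)
  d_3[S0] = 161/375*2/3 + 13/125*1/15 + 82/375*2/3 + 31/125*2/15 = 59/125
  d_3[S1] = 161/375*1/15 + 13/125*1/15 + 82/375*1/15 + 31/125*1/5 = 187/1875
  d_3[S2] = 161/375*1/15 + 13/125*7/15 + 82/375*1/15 + 31/125*2/5 = 358/1875
  d_3[S3] = 161/375*1/5 + 13/125*2/5 + 82/375*1/5 + 31/125*4/15 = 89/375
d_3 = (S0=59/125, S1=187/1875, S2=358/1875, S3=89/375)
  d_4[S0] = 59/125*2/3 + 187/1875*1/15 + 358/1875*2/3 + 89/375*2/15 = 13507/28125
  d_4[S1] = 59/125*1/15 + 187/1875*1/15 + 358/1875*1/15 + 89/375*1/5 = 553/5625
  d_4[S2] = 59/125*1/15 + 187/1875*7/15 + 358/1875*1/15 + 89/375*2/5 = 5222/28125
  d_4[S3] = 59/125*1/5 + 187/1875*2/5 + 358/1875*1/5 + 89/375*4/15 = 6631/28125
d_4 = (S0=13507/28125, S1=553/5625, S2=5222/28125, S3=6631/28125)

Answer: 13507/28125 553/5625 5222/28125 6631/28125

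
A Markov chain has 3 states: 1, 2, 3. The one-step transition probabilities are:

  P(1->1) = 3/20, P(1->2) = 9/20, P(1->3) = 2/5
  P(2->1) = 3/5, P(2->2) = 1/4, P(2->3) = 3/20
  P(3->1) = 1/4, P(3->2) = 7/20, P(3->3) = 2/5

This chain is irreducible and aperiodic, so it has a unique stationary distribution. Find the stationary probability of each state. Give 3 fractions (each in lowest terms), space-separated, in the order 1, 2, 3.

The stationary distribution satisfies pi = pi * P, i.e.:
  pi_1 = 3/20*pi_1 + 3/5*pi_2 + 1/4*pi_3
  pi_2 = 9/20*pi_1 + 1/4*pi_2 + 7/20*pi_3
  pi_3 = 2/5*pi_1 + 3/20*pi_2 + 2/5*pi_3
with normalization: pi_1 + pi_2 + pi_3 = 1.

Using the first 2 balance equations plus normalization, the linear system A*pi = b is:
  [-17/20, 3/5, 1/4] . pi = 0
  [9/20, -3/4, 7/20] . pi = 0
  [1, 1, 1] . pi = 1

Solving yields:
  pi_1 = 159/470
  pi_2 = 82/235
  pi_3 = 147/470

Verification (pi * P):
  159/470*3/20 + 82/235*3/5 + 147/470*1/4 = 159/470 = pi_1  (ok)
  159/470*9/20 + 82/235*1/4 + 147/470*7/20 = 82/235 = pi_2  (ok)
  159/470*2/5 + 82/235*3/20 + 147/470*2/5 = 147/470 = pi_3  (ok)

Answer: 159/470 82/235 147/470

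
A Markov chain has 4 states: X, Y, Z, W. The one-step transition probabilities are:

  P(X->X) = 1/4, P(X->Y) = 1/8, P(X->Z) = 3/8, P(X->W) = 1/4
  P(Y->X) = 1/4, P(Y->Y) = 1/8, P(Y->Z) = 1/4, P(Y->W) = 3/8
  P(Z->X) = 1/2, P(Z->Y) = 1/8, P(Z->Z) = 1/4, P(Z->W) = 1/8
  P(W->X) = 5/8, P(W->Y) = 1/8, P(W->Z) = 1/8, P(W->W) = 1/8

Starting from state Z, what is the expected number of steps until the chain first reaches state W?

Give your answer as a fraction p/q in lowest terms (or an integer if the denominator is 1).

Let h_i = expected steps to first reach W from state i.
Boundary: h_W = 0.
First-step equations for the other states:
  h_X = 1 + 1/4*h_X + 1/8*h_Y + 3/8*h_Z + 1/4*h_W
  h_Y = 1 + 1/4*h_X + 1/8*h_Y + 1/4*h_Z + 3/8*h_W
  h_Z = 1 + 1/2*h_X + 1/8*h_Y + 1/4*h_Z + 1/8*h_W

Substituting h_W = 0 and rearranging gives the linear system (I - Q) h = 1:
  [3/4, -1/8, -3/8] . (h_X, h_Y, h_Z) = 1
  [-1/4, 7/8, -1/4] . (h_X, h_Y, h_Z) = 1
  [-1/2, -1/8, 3/4] . (h_X, h_Y, h_Z) = 1

Solving yields:
  h_X = 288/65
  h_Y = 248/65
  h_Z = 64/13

Starting state is Z, so the expected hitting time is h_Z = 64/13.

Answer: 64/13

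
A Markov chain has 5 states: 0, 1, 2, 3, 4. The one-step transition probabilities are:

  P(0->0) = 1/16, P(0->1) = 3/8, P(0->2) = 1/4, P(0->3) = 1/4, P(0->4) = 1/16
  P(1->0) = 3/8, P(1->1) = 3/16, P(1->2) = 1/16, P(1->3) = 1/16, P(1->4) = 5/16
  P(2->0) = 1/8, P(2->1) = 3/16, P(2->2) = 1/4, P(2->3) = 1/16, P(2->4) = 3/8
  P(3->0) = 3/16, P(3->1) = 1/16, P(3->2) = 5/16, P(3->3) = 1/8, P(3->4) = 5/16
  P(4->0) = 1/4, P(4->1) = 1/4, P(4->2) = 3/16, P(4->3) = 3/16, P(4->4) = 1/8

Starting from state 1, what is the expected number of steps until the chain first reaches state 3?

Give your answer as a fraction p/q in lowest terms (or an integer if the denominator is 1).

Let h_i = expected steps to first reach 3 from state i.
Boundary: h_3 = 0.
First-step equations for the other states:
  h_0 = 1 + 1/16*h_0 + 3/8*h_1 + 1/4*h_2 + 1/4*h_3 + 1/16*h_4
  h_1 = 1 + 3/8*h_0 + 3/16*h_1 + 1/16*h_2 + 1/16*h_3 + 5/16*h_4
  h_2 = 1 + 1/8*h_0 + 3/16*h_1 + 1/4*h_2 + 1/16*h_3 + 3/8*h_4
  h_4 = 1 + 1/4*h_0 + 1/4*h_1 + 3/16*h_2 + 3/16*h_3 + 1/8*h_4

Substituting h_3 = 0 and rearranging gives the linear system (I - Q) h = 1:
  [15/16, -3/8, -1/4, -1/16] . (h_0, h_1, h_2, h_4) = 1
  [-3/8, 13/16, -1/16, -5/16] . (h_0, h_1, h_2, h_4) = 1
  [-1/8, -3/16, 3/4, -3/8] . (h_0, h_1, h_2, h_4) = 1
  [-1/4, -1/4, -3/16, 7/8] . (h_0, h_1, h_2, h_4) = 1

Solving yields:
  h_0 = 73696/11245
  h_1 = 83888/11245
  h_2 = 86448/11245
  h_4 = 15280/2249

Starting state is 1, so the expected hitting time is h_1 = 83888/11245.

Answer: 83888/11245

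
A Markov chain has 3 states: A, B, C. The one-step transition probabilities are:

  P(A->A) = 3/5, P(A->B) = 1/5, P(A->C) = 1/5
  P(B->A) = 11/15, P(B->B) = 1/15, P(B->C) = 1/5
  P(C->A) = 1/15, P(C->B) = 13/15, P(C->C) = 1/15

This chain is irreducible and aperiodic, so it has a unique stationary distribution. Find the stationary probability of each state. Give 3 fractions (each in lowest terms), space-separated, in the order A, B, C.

The stationary distribution satisfies pi = pi * P, i.e.:
  pi_A = 3/5*pi_A + 11/15*pi_B + 1/15*pi_C
  pi_B = 1/5*pi_A + 1/15*pi_B + 13/15*pi_C
  pi_C = 1/5*pi_A + 1/5*pi_B + 1/15*pi_C
with normalization: pi_A + pi_B + pi_C = 1.

Using the first 2 balance equations plus normalization, the linear system A*pi = b is:
  [-2/5, 11/15, 1/15] . pi = 0
  [1/5, -14/15, 13/15] . pi = 0
  [1, 1, 1] . pi = 1

Solving yields:
  pi_A = 157/289
  pi_B = 81/289
  pi_C = 3/17

Verification (pi * P):
  157/289*3/5 + 81/289*11/15 + 3/17*1/15 = 157/289 = pi_A  (ok)
  157/289*1/5 + 81/289*1/15 + 3/17*13/15 = 81/289 = pi_B  (ok)
  157/289*1/5 + 81/289*1/5 + 3/17*1/15 = 3/17 = pi_C  (ok)

Answer: 157/289 81/289 3/17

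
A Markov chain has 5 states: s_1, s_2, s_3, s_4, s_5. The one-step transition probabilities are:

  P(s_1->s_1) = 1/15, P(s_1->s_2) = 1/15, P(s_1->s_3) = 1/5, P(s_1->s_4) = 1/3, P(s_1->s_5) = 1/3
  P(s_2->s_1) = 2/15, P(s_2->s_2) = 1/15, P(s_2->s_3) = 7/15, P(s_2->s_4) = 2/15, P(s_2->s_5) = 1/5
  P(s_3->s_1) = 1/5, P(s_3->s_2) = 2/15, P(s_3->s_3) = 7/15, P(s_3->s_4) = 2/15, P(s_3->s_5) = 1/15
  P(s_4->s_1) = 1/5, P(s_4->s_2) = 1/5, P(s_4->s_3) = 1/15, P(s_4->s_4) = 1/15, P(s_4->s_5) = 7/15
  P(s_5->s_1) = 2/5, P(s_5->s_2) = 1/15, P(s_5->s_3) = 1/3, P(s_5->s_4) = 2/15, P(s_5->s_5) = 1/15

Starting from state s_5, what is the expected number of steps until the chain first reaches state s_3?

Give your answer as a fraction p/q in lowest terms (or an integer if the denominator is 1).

Answer: 24795/6571

Derivation:
Let h_i = expected steps to first reach s_3 from state i.
Boundary: h_s_3 = 0.
First-step equations for the other states:
  h_s_1 = 1 + 1/15*h_s_1 + 1/15*h_s_2 + 1/5*h_s_3 + 1/3*h_s_4 + 1/3*h_s_5
  h_s_2 = 1 + 2/15*h_s_1 + 1/15*h_s_2 + 7/15*h_s_3 + 2/15*h_s_4 + 1/5*h_s_5
  h_s_4 = 1 + 1/5*h_s_1 + 1/5*h_s_2 + 1/15*h_s_3 + 1/15*h_s_4 + 7/15*h_s_5
  h_s_5 = 1 + 2/5*h_s_1 + 1/15*h_s_2 + 1/3*h_s_3 + 2/15*h_s_4 + 1/15*h_s_5

Substituting h_s_3 = 0 and rearranging gives the linear system (I - Q) h = 1:
  [14/15, -1/15, -1/3, -1/3] . (h_s_1, h_s_2, h_s_4, h_s_5) = 1
  [-2/15, 14/15, -2/15, -1/5] . (h_s_1, h_s_2, h_s_4, h_s_5) = 1
  [-1/5, -1/5, 14/15, -7/15] . (h_s_1, h_s_2, h_s_4, h_s_5) = 1
  [-2/5, -1/15, -2/15, 14/15] . (h_s_1, h_s_2, h_s_4, h_s_5) = 1

Solving yields:
  h_s_1 = 28035/6571
  h_s_2 = 20625/6571
  h_s_4 = 29865/6571
  h_s_5 = 24795/6571

Starting state is s_5, so the expected hitting time is h_s_5 = 24795/6571.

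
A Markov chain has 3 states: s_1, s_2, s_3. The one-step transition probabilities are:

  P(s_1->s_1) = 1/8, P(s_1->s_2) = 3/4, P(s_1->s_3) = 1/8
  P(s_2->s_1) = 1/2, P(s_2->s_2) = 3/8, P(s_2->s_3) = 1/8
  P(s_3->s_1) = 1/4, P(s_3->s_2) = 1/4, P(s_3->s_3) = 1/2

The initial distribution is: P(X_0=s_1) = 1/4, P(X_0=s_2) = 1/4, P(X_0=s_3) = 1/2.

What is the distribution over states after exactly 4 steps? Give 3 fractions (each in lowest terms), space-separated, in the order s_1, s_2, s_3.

Propagating the distribution step by step (d_{t+1} = d_t * P):
d_0 = (s_1=1/4, s_2=1/4, s_3=1/2)
  d_1[s_1] = 1/4*1/8 + 1/4*1/2 + 1/2*1/4 = 9/32
  d_1[s_2] = 1/4*3/4 + 1/4*3/8 + 1/2*1/4 = 13/32
  d_1[s_3] = 1/4*1/8 + 1/4*1/8 + 1/2*1/2 = 5/16
d_1 = (s_1=9/32, s_2=13/32, s_3=5/16)
  d_2[s_1] = 9/32*1/8 + 13/32*1/2 + 5/16*1/4 = 81/256
  d_2[s_2] = 9/32*3/4 + 13/32*3/8 + 5/16*1/4 = 113/256
  d_2[s_3] = 9/32*1/8 + 13/32*1/8 + 5/16*1/2 = 31/128
d_2 = (s_1=81/256, s_2=113/256, s_3=31/128)
  d_3[s_1] = 81/256*1/8 + 113/256*1/2 + 31/128*1/4 = 657/2048
  d_3[s_2] = 81/256*3/4 + 113/256*3/8 + 31/128*1/4 = 949/2048
  d_3[s_3] = 81/256*1/8 + 113/256*1/8 + 31/128*1/2 = 221/1024
d_3 = (s_1=657/2048, s_2=949/2048, s_3=221/1024)
  d_4[s_1] = 657/2048*1/8 + 949/2048*1/2 + 221/1024*1/4 = 5337/16384
  d_4[s_2] = 657/2048*3/4 + 949/2048*3/8 + 221/1024*1/4 = 7673/16384
  d_4[s_3] = 657/2048*1/8 + 949/2048*1/8 + 221/1024*1/2 = 1687/8192
d_4 = (s_1=5337/16384, s_2=7673/16384, s_3=1687/8192)

Answer: 5337/16384 7673/16384 1687/8192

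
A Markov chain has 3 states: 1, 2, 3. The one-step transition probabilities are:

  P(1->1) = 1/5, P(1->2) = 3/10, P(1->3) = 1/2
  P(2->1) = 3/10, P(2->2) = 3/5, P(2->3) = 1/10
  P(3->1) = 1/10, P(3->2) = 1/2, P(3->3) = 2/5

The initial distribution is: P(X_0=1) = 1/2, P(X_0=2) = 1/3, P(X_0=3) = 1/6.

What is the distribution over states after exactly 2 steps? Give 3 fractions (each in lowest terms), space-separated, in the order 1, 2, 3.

Answer: 5/24 1/2 7/24

Derivation:
Propagating the distribution step by step (d_{t+1} = d_t * P):
d_0 = (1=1/2, 2=1/3, 3=1/6)
  d_1[1] = 1/2*1/5 + 1/3*3/10 + 1/6*1/10 = 13/60
  d_1[2] = 1/2*3/10 + 1/3*3/5 + 1/6*1/2 = 13/30
  d_1[3] = 1/2*1/2 + 1/3*1/10 + 1/6*2/5 = 7/20
d_1 = (1=13/60, 2=13/30, 3=7/20)
  d_2[1] = 13/60*1/5 + 13/30*3/10 + 7/20*1/10 = 5/24
  d_2[2] = 13/60*3/10 + 13/30*3/5 + 7/20*1/2 = 1/2
  d_2[3] = 13/60*1/2 + 13/30*1/10 + 7/20*2/5 = 7/24
d_2 = (1=5/24, 2=1/2, 3=7/24)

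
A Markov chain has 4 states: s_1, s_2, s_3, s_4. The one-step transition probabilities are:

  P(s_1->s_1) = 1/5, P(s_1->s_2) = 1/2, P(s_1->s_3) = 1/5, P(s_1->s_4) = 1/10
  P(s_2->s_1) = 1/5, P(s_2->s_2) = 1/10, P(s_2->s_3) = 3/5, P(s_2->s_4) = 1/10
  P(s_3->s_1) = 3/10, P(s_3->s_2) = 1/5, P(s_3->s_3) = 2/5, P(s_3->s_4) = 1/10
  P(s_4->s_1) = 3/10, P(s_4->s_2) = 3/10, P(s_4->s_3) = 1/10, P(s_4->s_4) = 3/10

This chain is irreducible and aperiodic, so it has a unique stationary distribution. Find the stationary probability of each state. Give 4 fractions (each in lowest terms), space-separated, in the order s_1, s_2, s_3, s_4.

The stationary distribution satisfies pi = pi * P, i.e.:
  pi_s_1 = 1/5*pi_s_1 + 1/5*pi_s_2 + 3/10*pi_s_3 + 3/10*pi_s_4
  pi_s_2 = 1/2*pi_s_1 + 1/10*pi_s_2 + 1/5*pi_s_3 + 3/10*pi_s_4
  pi_s_3 = 1/5*pi_s_1 + 3/5*pi_s_2 + 2/5*pi_s_3 + 1/10*pi_s_4
  pi_s_4 = 1/10*pi_s_1 + 1/10*pi_s_2 + 1/10*pi_s_3 + 3/10*pi_s_4
with normalization: pi_s_1 + pi_s_2 + pi_s_3 + pi_s_4 = 1.

Using the first 3 balance equations plus normalization, the linear system A*pi = b is:
  [-4/5, 1/5, 3/10, 3/10] . pi = 0
  [1/2, -9/10, 1/5, 3/10] . pi = 0
  [1/5, 3/5, -3/5, 1/10] . pi = 0
  [1, 1, 1, 1] . pi = 1

Solving yields:
  pi_s_1 = 247/992
  pi_s_2 = 259/992
  pi_s_3 = 181/496
  pi_s_4 = 1/8

Verification (pi * P):
  247/992*1/5 + 259/992*1/5 + 181/496*3/10 + 1/8*3/10 = 247/992 = pi_s_1  (ok)
  247/992*1/2 + 259/992*1/10 + 181/496*1/5 + 1/8*3/10 = 259/992 = pi_s_2  (ok)
  247/992*1/5 + 259/992*3/5 + 181/496*2/5 + 1/8*1/10 = 181/496 = pi_s_3  (ok)
  247/992*1/10 + 259/992*1/10 + 181/496*1/10 + 1/8*3/10 = 1/8 = pi_s_4  (ok)

Answer: 247/992 259/992 181/496 1/8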